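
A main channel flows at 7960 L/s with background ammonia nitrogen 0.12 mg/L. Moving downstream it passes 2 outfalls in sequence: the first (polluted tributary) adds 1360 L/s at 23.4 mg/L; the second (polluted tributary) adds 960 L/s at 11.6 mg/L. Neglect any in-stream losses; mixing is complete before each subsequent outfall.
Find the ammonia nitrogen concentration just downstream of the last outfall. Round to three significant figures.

4.27 mg/L

Outfall 1: combined Q = 9320 L/s; C = (7960·0.1200 + 1360·23.40)/9320 = 3.517 mg/L.
Outfall 2: combined Q = 10280 L/s; C = (9320·3.517 + 960.0·11.60)/10280 = 4.272 mg/L.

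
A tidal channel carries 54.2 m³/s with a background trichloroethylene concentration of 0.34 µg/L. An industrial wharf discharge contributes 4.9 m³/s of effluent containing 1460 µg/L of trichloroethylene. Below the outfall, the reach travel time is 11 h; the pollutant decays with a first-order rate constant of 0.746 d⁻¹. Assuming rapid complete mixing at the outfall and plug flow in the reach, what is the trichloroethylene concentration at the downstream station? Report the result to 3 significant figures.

Mixed concentration C = ΣQC/ΣQ = (54.20·0.3400 + 4.900·1460) / 59.10 = 7172/59.10 = 121.4 µg/L.
First-order decay: C = 121.4·exp(−k·t) = 121.4·0.7104 = 86.22 µg/L.

86.2 µg/L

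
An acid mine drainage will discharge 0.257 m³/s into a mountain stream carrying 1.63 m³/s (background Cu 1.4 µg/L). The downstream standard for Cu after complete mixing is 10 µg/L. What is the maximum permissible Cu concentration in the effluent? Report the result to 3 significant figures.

64.5 µg/L

At the limit, (Qr·Cr + Qe·Cₑ)/(Qr + Qe) = 10:
Cₑ = (1.887·10 − 1.630·1.400) / 0.2570 = 64.54 µg/L.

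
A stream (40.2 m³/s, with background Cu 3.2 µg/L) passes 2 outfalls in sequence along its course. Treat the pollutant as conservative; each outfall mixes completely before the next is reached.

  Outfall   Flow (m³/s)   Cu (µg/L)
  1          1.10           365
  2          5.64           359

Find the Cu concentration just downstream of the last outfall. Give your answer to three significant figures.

After outfall 1: Q = 40.20 + 1.100 = 41.30 m³/s; C = (40.20·3.200 + 1.100·365.0)/41.30 = 12.84 µg/L.
After outfall 2: Q = 41.30 + 5.640 = 46.94 m³/s; C = (41.30·12.84 + 5.640·359.0)/46.94 = 54.43 µg/L.

54.4 µg/L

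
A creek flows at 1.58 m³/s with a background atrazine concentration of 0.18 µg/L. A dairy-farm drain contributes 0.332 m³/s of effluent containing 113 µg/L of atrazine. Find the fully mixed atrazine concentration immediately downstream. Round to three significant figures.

Conservation of mass: C = (1.580·0.1800 + 0.3320·113.0) / 1.912 = 37.80/1.912 = 19.77 µg/L.

19.8 µg/L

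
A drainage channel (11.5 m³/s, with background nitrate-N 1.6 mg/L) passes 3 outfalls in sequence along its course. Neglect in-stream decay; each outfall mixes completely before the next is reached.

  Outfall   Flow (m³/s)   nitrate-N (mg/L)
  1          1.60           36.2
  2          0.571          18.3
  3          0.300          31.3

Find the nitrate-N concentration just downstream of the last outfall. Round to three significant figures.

Below outfall 1: Q → 13.10 m³/s, C = (11.50·1.600 + 1.600·36.20)/13.10 = 5.826 mg/L.
Below outfall 2: Q → 13.67 m³/s, C = (13.10·5.826 + 0.5710·18.30)/13.67 = 6.347 mg/L.
Below outfall 3: Q → 13.97 m³/s, C = (13.67·6.347 + 0.3000·31.30)/13.97 = 6.883 mg/L.

6.88 mg/L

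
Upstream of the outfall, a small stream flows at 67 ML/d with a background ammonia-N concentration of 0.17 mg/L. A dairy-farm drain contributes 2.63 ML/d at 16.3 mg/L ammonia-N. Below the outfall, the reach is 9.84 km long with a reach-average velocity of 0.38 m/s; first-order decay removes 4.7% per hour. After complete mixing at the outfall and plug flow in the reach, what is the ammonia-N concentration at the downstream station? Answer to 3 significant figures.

Mixed concentration C = ΣQC/ΣQ = (67.00·0.1700 + 2.630·16.30) / 69.63 = 54.26/69.63 = 0.7792 mg/L.
Travel time t = 9.84·1000 / 0.38 = 25890 s = 7.193 h.
4.7%/h lost → k = −ln(1 − 0.047) = 0.04814 h⁻¹.
Decay over the reach: 0.7792·exp(−kt) = 0.7792·0.7073 = 0.5512 mg/L.

0.551 mg/L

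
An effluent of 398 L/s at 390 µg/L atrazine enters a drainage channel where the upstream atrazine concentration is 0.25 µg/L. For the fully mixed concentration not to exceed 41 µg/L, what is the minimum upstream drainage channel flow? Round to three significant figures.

Set C_mix = 41: (Q·0.2500 + 398.0·390.0) / (Q + 398.0) = 41
→ Q = 398.0·(390.0 − 41)/(41 − 0.2500) = 3409 L/s.

3410 L/s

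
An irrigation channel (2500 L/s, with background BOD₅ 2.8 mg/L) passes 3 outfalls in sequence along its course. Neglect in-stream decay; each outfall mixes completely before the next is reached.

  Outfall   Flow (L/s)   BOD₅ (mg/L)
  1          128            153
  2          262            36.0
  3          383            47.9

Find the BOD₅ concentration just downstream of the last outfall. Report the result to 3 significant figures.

16.6 mg/L

Outfall 1: combined Q = 2628 L/s; C = (2500·2.800 + 128.0·153.0)/2628 = 10.12 mg/L.
Outfall 2: combined Q = 2890 L/s; C = (2628·10.12 + 262.0·36.00)/2890 = 12.46 mg/L.
Outfall 3: combined Q = 3273 L/s; C = (2890·12.46 + 383.0·47.90)/3273 = 16.61 mg/L.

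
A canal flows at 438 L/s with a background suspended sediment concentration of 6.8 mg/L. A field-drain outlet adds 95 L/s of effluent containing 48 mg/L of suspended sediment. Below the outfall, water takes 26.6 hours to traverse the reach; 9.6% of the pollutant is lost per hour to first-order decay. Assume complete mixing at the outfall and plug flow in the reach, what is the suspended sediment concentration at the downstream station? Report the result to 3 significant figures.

0.965 mg/L

Mixed concentration C = ΣQC/ΣQ = (438.0·6.800 + 95.00·48.00) / 533.0 = 7538/533.0 = 14.14 mg/L.
9.6%/h lost → k = −ln(1 − 0.096) = 0.1009 h⁻¹.
Applying C = C₀e^(−kt): 14.14 × 0.06825 = 0.9652 mg/L.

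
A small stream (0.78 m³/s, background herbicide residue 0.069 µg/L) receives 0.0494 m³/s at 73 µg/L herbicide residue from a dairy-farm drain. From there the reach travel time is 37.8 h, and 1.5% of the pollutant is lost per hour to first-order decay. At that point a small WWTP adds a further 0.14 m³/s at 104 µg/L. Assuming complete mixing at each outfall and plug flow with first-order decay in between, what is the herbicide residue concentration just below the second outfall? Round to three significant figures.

17.2 µg/L

Mass balance: C = (0.7800·0.06900 + 0.04940·73.00) / 0.8294 = 3.660/0.8294 = 4.413 µg/L; combined flow 0.8294 m³/s.
1.5%/h lost → k = −ln(1 − 0.015) = 0.01511 h⁻¹.
After decay, C = 4.413 × e^(−kt) = 4.413 × 0.5648 = 2.492 µg/L.
Second outfall: C = (0.8294·2.492 + 0.1400·104.0)/0.9694 = 17.15 µg/L.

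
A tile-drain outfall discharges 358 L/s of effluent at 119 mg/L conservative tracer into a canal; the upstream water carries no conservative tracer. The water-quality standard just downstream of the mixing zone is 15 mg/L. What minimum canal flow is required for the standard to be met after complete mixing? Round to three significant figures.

2480 L/s

Set C_mix = 15: (Q·0 + 358.0·119.0) / (Q + 358.0) = 15
→ Q = 358.0·(119.0 − 15)/(15 − 0) = 2482 L/s.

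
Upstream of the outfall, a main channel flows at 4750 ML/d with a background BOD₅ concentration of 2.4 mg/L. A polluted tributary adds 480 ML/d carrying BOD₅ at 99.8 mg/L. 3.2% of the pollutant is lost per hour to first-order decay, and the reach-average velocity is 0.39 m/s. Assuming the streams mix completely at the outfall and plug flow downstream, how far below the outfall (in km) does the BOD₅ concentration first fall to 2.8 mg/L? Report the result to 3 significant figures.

Conservation of mass: C = (4750·2.400 + 480.0·99.80) / 5230 = 59300/5230 = 11.34 mg/L.
3.2%/h lost → k = −ln(1 − 0.032) = 0.03252 h⁻¹.
Set 11.34·exp(−k·t) = 2.8 → t = ln(11.34/2.8)/k = 154800 s = 43.00 h.
Distance = v·t = 0.39·154800 = 60380 m = 60.38 km.

60.4 km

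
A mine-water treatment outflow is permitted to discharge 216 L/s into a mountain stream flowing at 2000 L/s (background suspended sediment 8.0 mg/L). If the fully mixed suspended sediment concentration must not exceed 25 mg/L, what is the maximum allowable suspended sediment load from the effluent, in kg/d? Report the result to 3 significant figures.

3400 kg/d

Mass balance at the limit: 2000·8.000 + 216.0·Cₑ = 2216·25 → Cₑ = 182.4 mg/L.
216.0 L/s = 0.2160 m³/s. Load = 0.2160 m³/s × 182.4 g/m³ × 86 400 s/d = 3404 kg/d.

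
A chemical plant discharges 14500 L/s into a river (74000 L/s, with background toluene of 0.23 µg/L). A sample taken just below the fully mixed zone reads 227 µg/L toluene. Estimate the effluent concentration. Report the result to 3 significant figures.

Mass balance: 74000·0.2300 + 14500·Cₑ = 88500·227.0
→ Cₑ = (88500·227.0 − 74000·0.2300) / 14500 = 1384 µg/L.

1380 µg/L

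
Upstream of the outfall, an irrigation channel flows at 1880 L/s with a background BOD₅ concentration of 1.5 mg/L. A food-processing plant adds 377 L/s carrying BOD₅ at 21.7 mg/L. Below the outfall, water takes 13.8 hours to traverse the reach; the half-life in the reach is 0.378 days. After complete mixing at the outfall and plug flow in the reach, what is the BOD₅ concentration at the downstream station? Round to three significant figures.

1.70 mg/L

Mass balance: C = (1880·1.500 + 377.0·21.70) / 2257 = 11000/2257 = 4.874 mg/L.
Half-life 0.378 d → k = ln 2 / 0.378 = 1.834 d⁻¹.
First-order decay: C = 4.874·exp(−k·t) = 4.874·0.3484 = 1.698 mg/L.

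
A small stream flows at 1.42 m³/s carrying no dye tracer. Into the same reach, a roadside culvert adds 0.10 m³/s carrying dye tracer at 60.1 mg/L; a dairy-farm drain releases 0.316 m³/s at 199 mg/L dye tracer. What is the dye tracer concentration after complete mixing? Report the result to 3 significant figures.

37.5 mg/L

Flow-weighted average: C = (1.420·0 + 0.1000·60.10 + 0.3160·199.0) / 1.836 = 68.89/1.836 = 37.52 mg/L.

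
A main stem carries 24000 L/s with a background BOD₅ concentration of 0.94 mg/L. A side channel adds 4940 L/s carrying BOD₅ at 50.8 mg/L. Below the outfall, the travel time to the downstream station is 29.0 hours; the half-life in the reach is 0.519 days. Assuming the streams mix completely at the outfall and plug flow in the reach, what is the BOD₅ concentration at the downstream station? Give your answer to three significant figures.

After mixing, C = (24000·0.9400 + 4940·50.80) / 28940 = 273500/28940 = 9.451 mg/L.
Half-life 0.519 d → k = ln 2 / 0.519 = 1.336 d⁻¹.
After decay, C = 9.451 × e^(−kt) = 9.451 × 0.1991 = 1.882 mg/L.

1.88 mg/L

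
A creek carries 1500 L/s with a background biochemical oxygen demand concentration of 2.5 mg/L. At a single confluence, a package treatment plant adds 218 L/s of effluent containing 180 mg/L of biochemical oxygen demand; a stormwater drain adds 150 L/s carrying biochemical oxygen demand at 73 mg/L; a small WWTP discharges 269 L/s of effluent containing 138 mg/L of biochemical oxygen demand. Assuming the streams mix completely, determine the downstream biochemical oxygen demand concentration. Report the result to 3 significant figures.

42.6 mg/L

Mixed concentration C = ΣQC/ΣQ = (1500·2.500 + 218.0·180.0 + 150.0·73.00 + 269.0·138.0) / 2137 = 91060/2137 = 42.61 mg/L.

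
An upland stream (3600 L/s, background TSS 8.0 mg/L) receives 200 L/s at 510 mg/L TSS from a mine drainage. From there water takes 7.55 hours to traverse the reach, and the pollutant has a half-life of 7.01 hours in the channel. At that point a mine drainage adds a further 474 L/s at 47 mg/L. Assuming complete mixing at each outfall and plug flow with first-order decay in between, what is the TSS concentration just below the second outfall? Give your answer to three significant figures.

19.7 mg/L

Conservation of mass: C = (3600·8.000 + 200.0·510.0) / 3800 = 130800/3800 = 34.42 mg/L; combined flow 3800 L/s.
Half-life 7.01 h → k = ln 2 / 7.01 = 0.09888 h⁻¹ = 2.373 d⁻¹.
After decay, C = 34.42 × e^(−kt) = 34.42 × 0.4740 = 16.32 mg/L.
Second outfall: C = (3800·16.32 + 474.0·47.00)/4274 = 19.72 mg/L.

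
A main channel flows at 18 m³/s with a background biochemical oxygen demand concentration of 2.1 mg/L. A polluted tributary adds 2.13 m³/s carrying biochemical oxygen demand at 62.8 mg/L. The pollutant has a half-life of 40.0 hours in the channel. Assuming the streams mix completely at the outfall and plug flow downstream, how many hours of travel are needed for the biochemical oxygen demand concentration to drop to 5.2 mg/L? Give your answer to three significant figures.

Mass balance: C = (18.00·2.100 + 2.130·62.80) / 20.13 = 171.6/20.13 = 8.523 mg/L.
Half-life 40.0 h → k = ln 2 / 40.0 = 0.01733 h⁻¹ = 0.4159 d⁻¹.
8.523·exp(−k·t) = 5.2 → t = ln(8.523/5.2)/k = 102600 s = 28.51 h.

28.5 h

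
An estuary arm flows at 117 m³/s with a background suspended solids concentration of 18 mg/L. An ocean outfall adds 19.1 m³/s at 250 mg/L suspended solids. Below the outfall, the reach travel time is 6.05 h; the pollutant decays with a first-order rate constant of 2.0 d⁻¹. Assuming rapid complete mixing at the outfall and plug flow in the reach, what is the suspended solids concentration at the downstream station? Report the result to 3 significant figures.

Mixed concentration C = ΣQC/ΣQ = (117.0·18.00 + 19.10·250.0) / 136.1 = 6881/136.1 = 50.56 mg/L.
Decay over the reach: 50.56·exp(−kt) = 50.56·0.6040 = 30.54 mg/L.

30.5 mg/L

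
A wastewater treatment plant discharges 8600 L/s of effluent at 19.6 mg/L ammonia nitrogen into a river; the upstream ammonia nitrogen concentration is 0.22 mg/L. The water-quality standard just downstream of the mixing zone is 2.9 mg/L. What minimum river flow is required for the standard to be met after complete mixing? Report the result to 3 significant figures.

Set C_mix = 2.9: (Q·0.2200 + 8600·19.60) / (Q + 8600) = 2.9
→ Q = 8600·(19.60 − 2.9)/(2.9 − 0.2200) = 53590 L/s.

53600 L/s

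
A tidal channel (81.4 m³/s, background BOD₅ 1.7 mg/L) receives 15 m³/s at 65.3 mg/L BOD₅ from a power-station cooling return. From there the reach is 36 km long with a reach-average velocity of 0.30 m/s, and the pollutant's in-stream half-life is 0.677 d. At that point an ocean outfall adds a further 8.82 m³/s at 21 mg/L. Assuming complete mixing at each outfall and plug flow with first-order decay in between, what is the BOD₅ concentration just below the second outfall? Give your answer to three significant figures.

Flow-weighted average: C = (81.40·1.700 + 15.00·65.30) / 96.40 = 1118/96.40 = 11.60 mg/L; combined flow 96.40 m³/s.
Travel time t = 36·1000 / 0.30 = 120000 s = 33.33 h.
Half-life 0.677 d → k = ln 2 / 0.677 = 1.024 d⁻¹.
After decay, C = 11.60 × e^(−kt) = 11.60 × 0.2412 = 2.797 mg/L.
Second outfall: C = (96.40·2.797 + 8.820·21.00)/105.2 = 4.323 mg/L.

4.32 mg/L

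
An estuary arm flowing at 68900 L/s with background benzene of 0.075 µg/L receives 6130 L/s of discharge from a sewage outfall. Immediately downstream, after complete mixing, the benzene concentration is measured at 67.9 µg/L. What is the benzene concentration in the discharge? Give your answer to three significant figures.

Mass balance: 68900·0.07500 + 6130·Cₑ = 75030·67.90
→ Cₑ = (75030·67.90 − 68900·0.07500) / 6130 = 830.2 µg/L.

830 µg/L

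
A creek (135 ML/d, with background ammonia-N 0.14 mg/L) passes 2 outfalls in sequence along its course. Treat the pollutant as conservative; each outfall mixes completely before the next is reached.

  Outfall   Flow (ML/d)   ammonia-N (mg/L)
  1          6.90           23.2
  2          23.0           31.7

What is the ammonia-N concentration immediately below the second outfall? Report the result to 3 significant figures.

After outfall 1: Q = 135.0 + 6.900 = 141.9 ML/d; C = (135.0·0.1400 + 6.900·23.20)/141.9 = 1.261 mg/L.
After outfall 2: Q = 141.9 + 23.00 = 164.9 ML/d; C = (141.9·1.261 + 23.00·31.70)/164.9 = 5.507 mg/L.

5.51 mg/L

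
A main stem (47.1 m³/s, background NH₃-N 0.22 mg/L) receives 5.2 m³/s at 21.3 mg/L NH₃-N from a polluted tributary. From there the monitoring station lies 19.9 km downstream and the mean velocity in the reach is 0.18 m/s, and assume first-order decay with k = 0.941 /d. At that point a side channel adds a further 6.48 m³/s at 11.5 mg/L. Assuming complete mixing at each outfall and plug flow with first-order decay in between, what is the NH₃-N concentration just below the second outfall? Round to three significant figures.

1.89 mg/L

Flow-weighted average: C = (47.10·0.2200 + 5.200·21.30) / 52.30 = 121.1/52.30 = 2.316 mg/L; combined flow 52.30 m³/s.
Travel time t = 19.9·1000 / 0.18 = 110600 s = 30.71 h.
Applying C = C₀e^(−kt): 2.316 × 0.3000 = 0.6947 mg/L.
At the second outfall, C = (52.30·0.6947 + 6.480·11.50) / (52.30 + 6.480) = 1.886 mg/L.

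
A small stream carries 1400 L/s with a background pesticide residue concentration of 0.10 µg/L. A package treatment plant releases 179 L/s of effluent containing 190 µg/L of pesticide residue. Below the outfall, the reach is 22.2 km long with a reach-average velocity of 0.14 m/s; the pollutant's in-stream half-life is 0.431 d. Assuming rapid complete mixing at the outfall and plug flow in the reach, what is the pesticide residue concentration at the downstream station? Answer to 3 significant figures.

Flow-weighted average: C = (1400·0.1000 + 179.0·190.0) / 1579 = 34150/1579 = 21.63 µg/L.
Travel time t = 22.2·1000 / 0.14 = 158600 s = 44.05 h.
Half-life 0.431 d → k = ln 2 / 0.431 = 1.608 d⁻¹.
First-order decay: C = 21.63·exp(−k·t) = 21.63·0.05226 = 1.130 µg/L.

1.13 µg/L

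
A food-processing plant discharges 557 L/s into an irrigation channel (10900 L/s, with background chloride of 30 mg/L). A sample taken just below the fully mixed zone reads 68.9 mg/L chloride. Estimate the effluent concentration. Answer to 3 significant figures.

830 mg/L

Mass balance: 10900·30.00 + 557.0·Cₑ = 11460·68.90
→ Cₑ = (11460·68.90 − 10900·30.00) / 557.0 = 830.1 mg/L.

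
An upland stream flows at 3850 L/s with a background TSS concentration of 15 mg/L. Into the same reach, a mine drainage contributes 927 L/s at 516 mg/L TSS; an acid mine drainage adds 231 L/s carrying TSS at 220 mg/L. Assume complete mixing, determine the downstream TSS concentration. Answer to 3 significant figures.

Flow-weighted average: C = (3850·15.00 + 927.0·516.0 + 231.0·220.0) / 5008 = 586900/5008 = 117.2 mg/L.

117 mg/L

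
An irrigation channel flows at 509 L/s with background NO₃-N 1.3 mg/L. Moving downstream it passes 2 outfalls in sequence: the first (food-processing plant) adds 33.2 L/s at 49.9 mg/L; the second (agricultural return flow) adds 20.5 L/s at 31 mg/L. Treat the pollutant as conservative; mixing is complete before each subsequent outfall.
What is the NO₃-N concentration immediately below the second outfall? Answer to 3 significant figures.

5.25 mg/L

Below outfall 1: Q → 542.2 L/s, C = (509.0·1.300 + 33.20·49.90)/542.2 = 4.276 mg/L.
Below outfall 2: Q → 562.7 L/s, C = (542.2·4.276 + 20.50·31.00)/562.7 = 5.249 mg/L.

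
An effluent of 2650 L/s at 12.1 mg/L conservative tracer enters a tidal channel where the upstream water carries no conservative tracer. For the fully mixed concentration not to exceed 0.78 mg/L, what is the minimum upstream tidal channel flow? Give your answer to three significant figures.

Set C_mix = 0.78: (Q·0 + 2650·12.10) / (Q + 2650) = 0.78
→ Q = 2650·(12.10 − 0.78)/(0.78 − 0) = 38460 L/s.

38500 L/s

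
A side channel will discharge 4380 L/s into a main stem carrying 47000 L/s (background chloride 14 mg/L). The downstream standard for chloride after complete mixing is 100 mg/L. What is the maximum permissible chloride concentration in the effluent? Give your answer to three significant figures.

At the limit, (Qr·Cr + Qe·Cₑ)/(Qr + Qe) = 100:
Cₑ = (51380·100 − 47000·14.00) / 4380 = 1023 mg/L.

1020 mg/L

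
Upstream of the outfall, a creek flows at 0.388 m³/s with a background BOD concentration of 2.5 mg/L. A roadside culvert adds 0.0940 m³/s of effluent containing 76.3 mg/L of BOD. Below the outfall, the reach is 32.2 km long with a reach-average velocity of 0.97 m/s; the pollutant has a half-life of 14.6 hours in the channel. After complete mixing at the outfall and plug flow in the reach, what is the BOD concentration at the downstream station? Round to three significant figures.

Mass balance: C = (0.3880·2.500 + 0.09400·76.30) / 0.4820 = 8.142/0.4820 = 16.89 mg/L.
Travel time t = 32.2·1000 / 0.97 = 33200 s = 9.221 h.
Half-life 14.6 h → k = ln 2 / 14.6 = 0.04748 h⁻¹ = 1.139 d⁻¹.
Decay over the reach: 16.89·exp(−kt) = 16.89·0.6455 = 10.90 mg/L.

10.9 mg/L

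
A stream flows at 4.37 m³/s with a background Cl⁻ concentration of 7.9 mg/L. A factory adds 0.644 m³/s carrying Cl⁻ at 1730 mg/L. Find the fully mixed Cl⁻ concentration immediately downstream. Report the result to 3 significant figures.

Mixed concentration C = ΣQC/ΣQ = (4.370·7.900 + 0.6440·1730) / 5.014 = 1149/5.014 = 229.1 mg/L.

229 mg/L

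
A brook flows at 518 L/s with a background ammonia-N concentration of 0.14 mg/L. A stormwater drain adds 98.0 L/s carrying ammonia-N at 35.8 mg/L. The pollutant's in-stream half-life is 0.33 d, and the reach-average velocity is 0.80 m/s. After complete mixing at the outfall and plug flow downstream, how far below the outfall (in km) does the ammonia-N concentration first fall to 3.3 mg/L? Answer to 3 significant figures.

Flow-weighted average: C = (518.0·0.1400 + 98.00·35.80) / 616.0 = 3581/616.0 = 5.813 mg/L.
Half-life 0.33 d → k = ln 2 / 0.33 = 2.100 d⁻¹.
Set 5.813·exp(−k·t) = 3.3 → t = ln(5.813/3.3)/k = 23290 s = 6.470 h.
Distance = v·t = 0.80·23290 = 18630 m = 18.63 km.

18.6 km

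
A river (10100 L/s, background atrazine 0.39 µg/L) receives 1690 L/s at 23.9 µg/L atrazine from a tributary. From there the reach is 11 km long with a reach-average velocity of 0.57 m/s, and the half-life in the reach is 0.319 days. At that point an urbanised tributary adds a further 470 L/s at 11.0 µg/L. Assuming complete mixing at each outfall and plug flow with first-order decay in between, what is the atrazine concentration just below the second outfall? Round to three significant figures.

Mass balance: C = (10100·0.3900 + 1690·23.90) / 11790 = 44330/11790 = 3.760 µg/L; combined flow 11790 L/s.
Travel time t = 11·1000 / 0.57 = 19300 s = 5.361 h.
Half-life 0.319 d → k = ln 2 / 0.319 = 2.173 d⁻¹.
Decay over the reach: 3.760·exp(−kt) = 3.760·0.6155 = 2.314 µg/L.
Second outfall: C = (11790·2.314 + 470.0·11.00)/12260 = 2.647 µg/L.

2.65 µg/L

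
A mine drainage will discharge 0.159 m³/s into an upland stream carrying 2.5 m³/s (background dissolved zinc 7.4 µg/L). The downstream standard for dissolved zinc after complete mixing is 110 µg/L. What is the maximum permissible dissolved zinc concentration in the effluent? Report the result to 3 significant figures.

At the limit, (Qr·Cr + Qe·Cₑ)/(Qr + Qe) = 110:
Cₑ = (2.659·110 − 2.500·7.400) / 0.1590 = 1723 µg/L.

1720 µg/L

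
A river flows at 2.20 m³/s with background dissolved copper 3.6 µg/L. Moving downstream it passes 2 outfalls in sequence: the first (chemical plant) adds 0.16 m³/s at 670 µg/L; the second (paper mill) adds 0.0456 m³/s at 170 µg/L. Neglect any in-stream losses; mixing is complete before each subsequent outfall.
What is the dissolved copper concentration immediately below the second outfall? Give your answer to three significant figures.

Outfall 1: combined Q = 2.360 m³/s; C = (2.200·3.600 + 0.1600·670.0)/2.360 = 48.78 µg/L.
Outfall 2: combined Q = 2.406 m³/s; C = (2.360·48.78 + 0.04560·170.0)/2.406 = 51.08 µg/L.

51.1 µg/L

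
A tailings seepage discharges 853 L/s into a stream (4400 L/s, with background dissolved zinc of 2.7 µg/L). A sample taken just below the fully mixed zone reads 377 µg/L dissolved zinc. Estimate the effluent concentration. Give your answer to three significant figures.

2310 µg/L

Mass balance: 4400·2.700 + 853.0·Cₑ = 5253·377.0
→ Cₑ = (5253·377.0 − 4400·2.700) / 853.0 = 2308 µg/L.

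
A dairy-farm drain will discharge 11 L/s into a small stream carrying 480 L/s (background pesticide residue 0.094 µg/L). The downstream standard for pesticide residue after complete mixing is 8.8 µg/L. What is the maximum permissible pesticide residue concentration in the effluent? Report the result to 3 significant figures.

389 µg/L

At the limit, (Qr·Cr + Qe·Cₑ)/(Qr + Qe) = 8.8:
Cₑ = (491.0·8.8 − 480.0·0.09400) / 11.00 = 388.7 µg/L.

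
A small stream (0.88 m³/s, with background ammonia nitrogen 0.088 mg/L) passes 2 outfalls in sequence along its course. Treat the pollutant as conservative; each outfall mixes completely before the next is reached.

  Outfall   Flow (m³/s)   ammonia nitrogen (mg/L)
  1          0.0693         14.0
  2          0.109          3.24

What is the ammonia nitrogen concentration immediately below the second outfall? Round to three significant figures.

Below outfall 1: Q → 0.9493 m³/s, C = (0.8800·0.08800 + 0.06930·14.00)/0.9493 = 1.104 mg/L.
Below outfall 2: Q → 1.058 m³/s, C = (0.9493·1.104 + 0.1090·3.240)/1.058 = 1.324 mg/L.

1.32 mg/L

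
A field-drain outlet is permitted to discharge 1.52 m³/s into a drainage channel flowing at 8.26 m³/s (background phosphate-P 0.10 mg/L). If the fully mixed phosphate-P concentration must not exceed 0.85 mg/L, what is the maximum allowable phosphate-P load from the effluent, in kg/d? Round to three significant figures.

Mass balance at the limit: 8.260·0.1000 + 1.520·Cₑ = 9.780·0.85 → Cₑ = 4.926 mg/L.
Load = 1.520 m³/s × 4.926 g/m³ × 86 400 s/d = 646.9 kg/d.

647 kg/d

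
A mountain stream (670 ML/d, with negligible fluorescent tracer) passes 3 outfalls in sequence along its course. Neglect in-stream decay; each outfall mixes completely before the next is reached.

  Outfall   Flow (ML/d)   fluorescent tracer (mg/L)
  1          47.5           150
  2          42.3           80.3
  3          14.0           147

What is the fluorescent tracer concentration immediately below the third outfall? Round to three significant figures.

Outfall 1: combined Q = 717.5 ML/d; C = (670.0·0 + 47.50·150.0)/717.5 = 9.930 mg/L.
Outfall 2: combined Q = 759.8 ML/d; C = (717.5·9.930 + 42.30·80.30)/759.8 = 13.85 mg/L.
Outfall 3: combined Q = 773.8 ML/d; C = (759.8·13.85 + 14.00·147.0)/773.8 = 16.26 mg/L.

16.3 mg/L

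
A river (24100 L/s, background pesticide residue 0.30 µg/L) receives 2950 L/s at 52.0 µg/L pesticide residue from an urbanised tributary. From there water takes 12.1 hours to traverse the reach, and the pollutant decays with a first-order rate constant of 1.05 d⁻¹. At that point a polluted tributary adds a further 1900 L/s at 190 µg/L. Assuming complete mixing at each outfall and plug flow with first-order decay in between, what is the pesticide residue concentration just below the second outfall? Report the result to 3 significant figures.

After mixing, C = (24100·0.3000 + 2950·52.00) / 27050 = 160600/27050 = 5.938 µg/L; combined flow 27050 L/s.
Decay over the reach: 5.938·exp(−kt) = 5.938·0.5890 = 3.497 µg/L.
Second outfall: C = (27050·3.497 + 1900·190.0)/28950 = 15.74 µg/L.

15.7 µg/L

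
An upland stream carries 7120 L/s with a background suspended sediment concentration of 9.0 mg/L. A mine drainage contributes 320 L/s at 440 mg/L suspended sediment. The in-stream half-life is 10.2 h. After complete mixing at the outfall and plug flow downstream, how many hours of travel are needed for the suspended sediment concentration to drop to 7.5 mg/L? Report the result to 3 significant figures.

Mixed concentration C = ΣQC/ΣQ = (7120·9.000 + 320.0·440.0) / 7440 = 204900/7440 = 27.54 mg/L.
Half-life 10.2 h → k = ln 2 / 10.2 = 0.06796 h⁻¹ = 1.631 d⁻¹.
27.54·exp(−k·t) = 7.5 → t = ln(27.54/7.5)/k = 68900 s = 19.14 h.

19.1 h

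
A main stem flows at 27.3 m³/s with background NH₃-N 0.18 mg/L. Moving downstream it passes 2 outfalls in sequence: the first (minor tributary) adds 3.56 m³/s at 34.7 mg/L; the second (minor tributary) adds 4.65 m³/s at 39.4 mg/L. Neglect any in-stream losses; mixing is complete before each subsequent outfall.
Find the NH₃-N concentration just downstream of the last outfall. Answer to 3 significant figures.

8.78 mg/L

Below outfall 1: Q → 30.86 m³/s, C = (27.30·0.1800 + 3.560·34.70)/30.86 = 4.162 mg/L.
Below outfall 2: Q → 35.51 m³/s, C = (30.86·4.162 + 4.650·39.40)/35.51 = 8.777 mg/L.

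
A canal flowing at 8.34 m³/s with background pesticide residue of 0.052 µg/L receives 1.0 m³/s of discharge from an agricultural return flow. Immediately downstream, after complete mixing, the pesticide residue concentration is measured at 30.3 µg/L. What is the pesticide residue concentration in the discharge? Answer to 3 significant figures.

283 µg/L

Mass balance: 8.340·0.05200 + 1.000·Cₑ = 9.340·30.30
→ Cₑ = (9.340·30.30 − 8.340·0.05200) / 1.000 = 282.6 µg/L.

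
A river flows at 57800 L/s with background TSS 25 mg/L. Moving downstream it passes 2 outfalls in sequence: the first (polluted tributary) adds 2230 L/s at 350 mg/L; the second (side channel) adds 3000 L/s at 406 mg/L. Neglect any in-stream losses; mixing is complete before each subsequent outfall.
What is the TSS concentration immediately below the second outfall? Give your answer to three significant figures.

54.6 mg/L

Outfall 1: combined Q = 60030 L/s; C = (57800·25.00 + 2230·350.0)/60030 = 37.07 mg/L.
Outfall 2: combined Q = 63030 L/s; C = (60030·37.07 + 3000·406.0)/63030 = 54.63 mg/L.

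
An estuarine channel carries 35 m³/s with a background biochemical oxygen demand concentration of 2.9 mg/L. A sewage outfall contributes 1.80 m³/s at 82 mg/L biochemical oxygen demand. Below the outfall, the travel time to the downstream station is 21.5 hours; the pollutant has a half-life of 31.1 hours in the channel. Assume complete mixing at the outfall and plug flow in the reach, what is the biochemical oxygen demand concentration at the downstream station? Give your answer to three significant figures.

Mass balance: C = (35.00·2.900 + 1.800·82.00) / 36.80 = 249.1/36.80 = 6.769 mg/L.
Half-life 31.1 h → k = ln 2 / 31.1 = 0.02229 h⁻¹ = 0.5349 d⁻¹.
Applying C = C₀e^(−kt): 6.769 × 0.6193 = 4.192 mg/L.

4.19 mg/L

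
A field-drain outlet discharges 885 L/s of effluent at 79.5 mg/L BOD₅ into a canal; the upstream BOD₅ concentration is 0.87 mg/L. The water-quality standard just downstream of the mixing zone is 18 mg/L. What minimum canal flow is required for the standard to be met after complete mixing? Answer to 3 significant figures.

Set C_mix = 18: (Q·0.8700 + 885.0·79.50) / (Q + 885.0) = 18
→ Q = 885.0·(79.50 − 18)/(18 − 0.8700) = 3177 L/s.

3180 L/s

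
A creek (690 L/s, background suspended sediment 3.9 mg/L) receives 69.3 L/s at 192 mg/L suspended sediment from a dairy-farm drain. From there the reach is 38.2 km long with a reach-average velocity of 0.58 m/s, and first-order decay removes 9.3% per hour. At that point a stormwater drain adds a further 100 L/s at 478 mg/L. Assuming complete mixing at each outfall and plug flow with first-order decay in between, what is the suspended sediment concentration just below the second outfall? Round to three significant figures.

After mixing, C = (690.0·3.900 + 69.30·192.0) / 759.3 = 16000/759.3 = 21.07 mg/L; combined flow 759.3 L/s.
Travel time t = 38.2·1000 / 0.58 = 65860 s = 18.30 h.
9.3%/h lost → k = −ln(1 − 0.093) = 0.09761 h⁻¹.
After decay, C = 21.07 × e^(−kt) = 21.07 × 0.1677 = 3.532 mg/L.
Second outfall: C = (759.3·3.532 + 100.0·478.0)/859.3 = 58.75 mg/L.

58.7 mg/L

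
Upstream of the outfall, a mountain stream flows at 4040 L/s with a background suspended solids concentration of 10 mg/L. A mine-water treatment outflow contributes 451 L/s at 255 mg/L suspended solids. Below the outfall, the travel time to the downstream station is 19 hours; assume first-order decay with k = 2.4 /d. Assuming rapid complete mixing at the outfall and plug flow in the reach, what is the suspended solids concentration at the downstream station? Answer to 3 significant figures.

Flow-weighted average: C = (4040·10.00 + 451.0·255.0) / 4491 = 155400/4491 = 34.60 mg/L.
Applying C = C₀e^(−kt): 34.60 × 0.1496 = 5.176 mg/L.

5.18 mg/L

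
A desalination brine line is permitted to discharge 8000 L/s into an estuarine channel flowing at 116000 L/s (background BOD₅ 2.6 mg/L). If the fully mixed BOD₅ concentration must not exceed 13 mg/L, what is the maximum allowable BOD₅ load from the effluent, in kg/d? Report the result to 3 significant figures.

Mass balance at the limit: 116000·2.600 + 8000·Cₑ = 124000·13 → Cₑ = 163.8 mg/L.
8000 L/s = 8.000 m³/s. Load = 8.000 m³/s × 163.8 g/m³ × 86 400 s/d = 113200 kg/d.

113000 kg/d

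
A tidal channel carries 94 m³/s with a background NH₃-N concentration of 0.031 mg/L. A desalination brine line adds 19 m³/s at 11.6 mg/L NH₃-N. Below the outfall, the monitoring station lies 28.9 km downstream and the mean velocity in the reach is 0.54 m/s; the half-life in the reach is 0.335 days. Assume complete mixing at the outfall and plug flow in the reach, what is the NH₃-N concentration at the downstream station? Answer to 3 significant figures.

0.549 mg/L

Mass balance: C = (94.00·0.03100 + 19.00·11.60) / 113.0 = 223.3/113.0 = 1.976 mg/L.
Travel time t = 28.9·1000 / 0.54 = 53520 s = 14.87 h.
Half-life 0.335 d → k = ln 2 / 0.335 = 2.069 d⁻¹.
Decay over the reach: 1.976·exp(−kt) = 1.976·0.2776 = 0.5486 mg/L.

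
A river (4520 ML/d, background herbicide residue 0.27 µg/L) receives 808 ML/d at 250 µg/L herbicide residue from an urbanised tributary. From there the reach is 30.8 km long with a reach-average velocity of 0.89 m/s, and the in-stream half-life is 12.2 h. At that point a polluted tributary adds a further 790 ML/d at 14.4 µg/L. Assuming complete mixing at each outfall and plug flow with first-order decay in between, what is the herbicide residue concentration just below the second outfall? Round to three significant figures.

21.1 µg/L

Mixed concentration C = ΣQC/ΣQ = (4520·0.2700 + 808.0·250.0) / 5328 = 203200/5328 = 38.14 µg/L; combined flow 5328 ML/d.
Travel time t = 30.8·1000 / 0.89 = 34610 s = 9.613 h.
Half-life 12.2 h → k = ln 2 / 12.2 = 0.05682 h⁻¹ = 1.364 d⁻¹.
First-order decay: C = 38.14·exp(−k·t) = 38.14·0.5792 = 22.09 µg/L.
At the second outfall, C = (5328·22.09 + 790.0·14.40) / (5328 + 790.0) = 21.10 µg/L.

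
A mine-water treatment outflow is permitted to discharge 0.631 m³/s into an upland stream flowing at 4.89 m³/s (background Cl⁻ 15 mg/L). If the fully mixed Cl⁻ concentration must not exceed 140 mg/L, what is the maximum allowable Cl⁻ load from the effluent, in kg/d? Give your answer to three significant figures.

60400 kg/d

Mass balance at the limit: 4.890·15.00 + 0.6310·Cₑ = 5.521·140 → Cₑ = 1109 mg/L.
Load = 0.6310 m³/s × 1109 g/m³ × 86 400 s/d = 60440 kg/d.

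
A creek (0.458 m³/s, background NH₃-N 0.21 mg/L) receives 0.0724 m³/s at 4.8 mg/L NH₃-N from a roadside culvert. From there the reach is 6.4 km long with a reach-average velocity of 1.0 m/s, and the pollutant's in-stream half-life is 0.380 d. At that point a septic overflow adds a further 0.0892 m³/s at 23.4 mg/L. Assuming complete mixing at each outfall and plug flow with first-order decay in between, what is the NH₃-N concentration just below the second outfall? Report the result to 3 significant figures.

3.99 mg/L

Mass balance: C = (0.4580·0.2100 + 0.07240·4.800) / 0.5304 = 0.4437/0.5304 = 0.8365 mg/L; combined flow 0.5304 m³/s.
Travel time t = 6.4·1000 / 1.0 = 6400 s = 1.778 h.
Half-life 0.380 d → k = ln 2 / 0.380 = 1.824 d⁻¹.
Decay over the reach: 0.8365·exp(−kt) = 0.8365·0.8736 = 0.7308 mg/L.
At the second outfall, C = (0.5304·0.7308 + 0.08920·23.40) / (0.5304 + 0.08920) = 3.994 mg/L.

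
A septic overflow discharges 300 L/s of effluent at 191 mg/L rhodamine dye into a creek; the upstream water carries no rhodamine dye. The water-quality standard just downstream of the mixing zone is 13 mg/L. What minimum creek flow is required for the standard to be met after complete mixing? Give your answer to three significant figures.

Set C_mix = 13: (Q·0 + 300.0·191.0) / (Q + 300.0) = 13
→ Q = 300.0·(191.0 − 13)/(13 − 0) = 4108 L/s.

4110 L/s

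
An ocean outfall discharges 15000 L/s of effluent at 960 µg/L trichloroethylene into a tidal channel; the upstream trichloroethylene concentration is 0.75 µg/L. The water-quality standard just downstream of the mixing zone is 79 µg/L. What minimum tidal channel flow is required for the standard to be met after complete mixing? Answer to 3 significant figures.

169000 L/s

Set C_mix = 79: (Q·0.7500 + 15000·960.0) / (Q + 15000) = 79
→ Q = 15000·(960.0 − 79)/(79 − 0.7500) = 168900 L/s.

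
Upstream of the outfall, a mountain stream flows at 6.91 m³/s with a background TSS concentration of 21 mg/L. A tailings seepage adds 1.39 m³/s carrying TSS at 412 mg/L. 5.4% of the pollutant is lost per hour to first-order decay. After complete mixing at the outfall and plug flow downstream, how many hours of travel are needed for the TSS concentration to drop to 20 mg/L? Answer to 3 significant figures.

After mixing, C = (6.910·21.00 + 1.390·412.0) / 8.300 = 717.8/8.300 = 86.48 mg/L.
5.4%/h lost → k = −ln(1 − 0.054) = 0.05551 h⁻¹.
86.48·exp(−k·t) = 20 → t = ln(86.48/20)/k = 94950 s = 26.38 h.

26.4 h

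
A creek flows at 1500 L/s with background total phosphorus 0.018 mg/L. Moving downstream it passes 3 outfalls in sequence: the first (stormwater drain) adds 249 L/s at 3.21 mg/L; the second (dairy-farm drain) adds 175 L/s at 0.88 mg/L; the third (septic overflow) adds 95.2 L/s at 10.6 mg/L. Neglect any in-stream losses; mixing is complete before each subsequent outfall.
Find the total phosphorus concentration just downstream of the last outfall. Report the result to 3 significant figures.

0.985 mg/L

After outfall 1: Q = 1500 + 249.0 = 1749 L/s; C = (1500·0.01800 + 249.0·3.210)/1749 = 0.4724 mg/L.
After outfall 2: Q = 1749 + 175.0 = 1924 L/s; C = (1749·0.4724 + 175.0·0.8800)/1924 = 0.5095 mg/L.
After outfall 3: Q = 1924 + 95.20 = 2019 L/s; C = (1924·0.5095 + 95.20·10.60)/2019 = 0.9852 mg/L.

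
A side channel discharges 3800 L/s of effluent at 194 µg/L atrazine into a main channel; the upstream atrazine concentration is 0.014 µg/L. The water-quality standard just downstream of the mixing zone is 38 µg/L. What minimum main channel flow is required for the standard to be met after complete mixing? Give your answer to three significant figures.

15600 L/s

Set C_mix = 38: (Q·0.01400 + 3800·194.0) / (Q + 3800) = 38
→ Q = 3800·(194.0 − 38)/(38 − 0.01400) = 15610 L/s.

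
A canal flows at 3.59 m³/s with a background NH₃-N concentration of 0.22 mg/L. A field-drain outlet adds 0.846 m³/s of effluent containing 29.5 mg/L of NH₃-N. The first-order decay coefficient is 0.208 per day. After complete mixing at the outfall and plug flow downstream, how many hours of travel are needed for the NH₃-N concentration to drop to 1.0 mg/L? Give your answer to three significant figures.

203 h

After mixing, C = (3.590·0.2200 + 0.8460·29.50) / 4.436 = 25.75/4.436 = 5.804 mg/L.
5.804·exp(−k·t) = 1.0 → t = ln(5.804/1.0)/k = 730500 s = 202.9 h.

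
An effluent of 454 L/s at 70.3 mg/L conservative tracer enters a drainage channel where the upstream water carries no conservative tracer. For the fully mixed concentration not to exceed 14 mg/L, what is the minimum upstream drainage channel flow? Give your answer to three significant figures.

1830 L/s

Set C_mix = 14: (Q·0 + 454.0·70.30) / (Q + 454.0) = 14
→ Q = 454.0·(70.30 − 14)/(14 − 0) = 1826 L/s.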